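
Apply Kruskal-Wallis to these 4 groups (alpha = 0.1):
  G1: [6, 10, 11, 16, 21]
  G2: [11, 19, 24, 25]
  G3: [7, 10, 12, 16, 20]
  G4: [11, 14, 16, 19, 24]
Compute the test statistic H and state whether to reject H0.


Step 1: Combine all N = 19 observations and assign midranks.
sorted (value, group, rank): (6,G1,1), (7,G3,2), (10,G1,3.5), (10,G3,3.5), (11,G1,6), (11,G2,6), (11,G4,6), (12,G3,8), (14,G4,9), (16,G1,11), (16,G3,11), (16,G4,11), (19,G2,13.5), (19,G4,13.5), (20,G3,15), (21,G1,16), (24,G2,17.5), (24,G4,17.5), (25,G2,19)
Step 2: Sum ranks within each group.
R_1 = 37.5 (n_1 = 5)
R_2 = 56 (n_2 = 4)
R_3 = 39.5 (n_3 = 5)
R_4 = 57 (n_4 = 5)
Step 3: H = 12/(N(N+1)) * sum(R_i^2/n_i) - 3(N+1)
     = 12/(19*20) * (37.5^2/5 + 56^2/4 + 39.5^2/5 + 57^2/5) - 3*20
     = 0.031579 * 2027.1 - 60
     = 4.013684.
Step 4: Ties present; correction factor C = 1 - 66/(19^3 - 19) = 0.990351. Corrected H = 4.013684 / 0.990351 = 4.052790.
Step 5: Under H0, H ~ chi^2(3); p-value = 0.255820.
Step 6: alpha = 0.1. fail to reject H0.

H = 4.0528, df = 3, p = 0.255820, fail to reject H0.


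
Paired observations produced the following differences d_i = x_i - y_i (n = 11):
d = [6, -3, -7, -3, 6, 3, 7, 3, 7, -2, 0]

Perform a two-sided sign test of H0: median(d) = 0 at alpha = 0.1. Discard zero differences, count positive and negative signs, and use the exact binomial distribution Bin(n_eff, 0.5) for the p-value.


Step 1: Discard zero differences. Original n = 11; n_eff = number of nonzero differences = 10.
Nonzero differences (with sign): +6, -3, -7, -3, +6, +3, +7, +3, +7, -2
Step 2: Count signs: positive = 6, negative = 4.
Step 3: Under H0: P(positive) = 0.5, so the number of positives S ~ Bin(10, 0.5).
Step 4: Two-sided exact p-value = sum of Bin(10,0.5) probabilities at or below the observed probability = 0.753906.
Step 5: alpha = 0.1. fail to reject H0.

n_eff = 10, pos = 6, neg = 4, p = 0.753906, fail to reject H0.


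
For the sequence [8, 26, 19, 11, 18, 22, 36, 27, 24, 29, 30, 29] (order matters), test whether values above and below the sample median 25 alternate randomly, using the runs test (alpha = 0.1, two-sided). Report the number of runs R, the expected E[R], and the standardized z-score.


Step 1: Compute median = 25; label A = above, B = below.
Labels in order: BABBBBAABAAA  (n_A = 6, n_B = 6)
Step 2: Count runs R = 6.
Step 3: Under H0 (random ordering), E[R] = 2*n_A*n_B/(n_A+n_B) + 1 = 2*6*6/12 + 1 = 7.0000.
        Var[R] = 2*n_A*n_B*(2*n_A*n_B - n_A - n_B) / ((n_A+n_B)^2 * (n_A+n_B-1)) = 4320/1584 = 2.7273.
        SD[R] = 1.6514.
Step 4: Continuity-corrected z = (R + 0.5 - E[R]) / SD[R] = (6 + 0.5 - 7.0000) / 1.6514 = -0.3028.
Step 5: Two-sided p-value via normal approximation = 2*(1 - Phi(|z|)) = 0.762069.
Step 6: alpha = 0.1. fail to reject H0.

R = 6, z = -0.3028, p = 0.762069, fail to reject H0.


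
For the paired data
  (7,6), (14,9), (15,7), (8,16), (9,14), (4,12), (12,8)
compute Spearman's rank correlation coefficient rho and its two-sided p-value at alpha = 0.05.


Step 1: Rank x and y separately (midranks; no ties here).
rank(x): 7->2, 14->6, 15->7, 8->3, 9->4, 4->1, 12->5
rank(y): 6->1, 9->4, 7->2, 16->7, 14->6, 12->5, 8->3
Step 2: d_i = R_x(i) - R_y(i); compute d_i^2.
  (2-1)^2=1, (6-4)^2=4, (7-2)^2=25, (3-7)^2=16, (4-6)^2=4, (1-5)^2=16, (5-3)^2=4
sum(d^2) = 70.
Step 3: rho = 1 - 6*70 / (7*(7^2 - 1)) = 1 - 420/336 = -0.250000.
Step 4: Under H0, t = rho * sqrt((n-2)/(1-rho^2)) = -0.5774 ~ t(5).
Step 5: Two-sided p-value from the t-distribution with 5 df = 0.588724.
Step 6: alpha = 0.05. fail to reject H0.

rho = -0.2500, p = 0.588724, fail to reject H0 at alpha = 0.05.


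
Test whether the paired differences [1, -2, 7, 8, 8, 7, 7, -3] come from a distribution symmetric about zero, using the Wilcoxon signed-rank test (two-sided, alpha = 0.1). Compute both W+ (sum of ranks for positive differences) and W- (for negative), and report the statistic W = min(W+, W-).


Step 1: Drop any zero differences (none here) and take |d_i|.
|d| = [1, 2, 7, 8, 8, 7, 7, 3]
Step 2: Midrank |d_i| (ties get averaged ranks).
ranks: |1|->1, |2|->2, |7|->5, |8|->7.5, |8|->7.5, |7|->5, |7|->5, |3|->3
Step 3: Attach original signs; sum ranks with positive sign and with negative sign.
W+ = 1 + 5 + 7.5 + 7.5 + 5 + 5 = 31
W- = 2 + 3 = 5
(Check: W+ + W- = 36 should equal n(n+1)/2 = 36.)
Step 4: Test statistic W = min(W+, W-) = 5.
Step 5: Ties in |d|, so use the tie-corrected normal approximation.
        E[W] = n(n+1)/4 = 8*9/4 = 18.
        Tie groups: |d|=7 (t=3), |d|=8 (t=2); sum(t^3 - t) = 30.
        Var[W] = n(n+1)(2n+1)/24 - sum(t^3-t)/48 = 1224/24 - 30/48 = 50.375.
        z = (W - E[W]) / sqrt(Var[W]) = (5 - 18) / 7.0975 = -1.8316.
        Two-sided p = 2*Phi(z) = 0.067008.
Step 6: alpha = 0.1. reject H0.

W+ = 31, W- = 5, W = min = 5, p = 0.067008, reject H0.


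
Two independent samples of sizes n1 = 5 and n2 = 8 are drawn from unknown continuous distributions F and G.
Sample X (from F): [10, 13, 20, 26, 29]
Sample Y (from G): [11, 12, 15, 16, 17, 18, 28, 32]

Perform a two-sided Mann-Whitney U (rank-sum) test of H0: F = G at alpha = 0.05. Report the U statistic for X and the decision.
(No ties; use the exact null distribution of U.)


Step 1: Combine and sort all 13 observations; assign midranks.
sorted (value, group): (10,X), (11,Y), (12,Y), (13,X), (15,Y), (16,Y), (17,Y), (18,Y), (20,X), (26,X), (28,Y), (29,X), (32,Y)
ranks: 10->1, 11->2, 12->3, 13->4, 15->5, 16->6, 17->7, 18->8, 20->9, 26->10, 28->11, 29->12, 32->13
Step 2: Rank sum for X: R1 = 1 + 4 + 9 + 10 + 12 = 36.
Step 3: U_X = R1 - n1(n1+1)/2 = 36 - 5*6/2 = 36 - 15 = 21.
       U_Y = n1*n2 - U_X = 40 - 21 = 19.
Step 4: No ties, so the exact null distribution of U (based on enumerating the C(13,5) = 1287 equally likely rank assignments) gives the two-sided p-value.
Step 5: p-value = 0.943279; compare to alpha = 0.05. fail to reject H0.

U_X = 21, p = 0.943279, fail to reject H0 at alpha = 0.05.


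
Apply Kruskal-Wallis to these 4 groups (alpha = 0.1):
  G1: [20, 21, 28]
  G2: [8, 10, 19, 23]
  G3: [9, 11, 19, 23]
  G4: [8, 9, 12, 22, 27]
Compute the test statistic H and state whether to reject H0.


Step 1: Combine all N = 16 observations and assign midranks.
sorted (value, group, rank): (8,G2,1.5), (8,G4,1.5), (9,G3,3.5), (9,G4,3.5), (10,G2,5), (11,G3,6), (12,G4,7), (19,G2,8.5), (19,G3,8.5), (20,G1,10), (21,G1,11), (22,G4,12), (23,G2,13.5), (23,G3,13.5), (27,G4,15), (28,G1,16)
Step 2: Sum ranks within each group.
R_1 = 37 (n_1 = 3)
R_2 = 28.5 (n_2 = 4)
R_3 = 31.5 (n_3 = 4)
R_4 = 39 (n_4 = 5)
Step 3: H = 12/(N(N+1)) * sum(R_i^2/n_i) - 3(N+1)
     = 12/(16*17) * (37^2/3 + 28.5^2/4 + 31.5^2/4 + 39^2/5) - 3*17
     = 0.044118 * 1211.66 - 51
     = 2.455515.
Step 4: Ties present; correction factor C = 1 - 24/(16^3 - 16) = 0.994118. Corrected H = 2.455515 / 0.994118 = 2.470044.
Step 5: Under H0, H ~ chi^2(3); p-value = 0.480729.
Step 6: alpha = 0.1. fail to reject H0.

H = 2.4700, df = 3, p = 0.480729, fail to reject H0.


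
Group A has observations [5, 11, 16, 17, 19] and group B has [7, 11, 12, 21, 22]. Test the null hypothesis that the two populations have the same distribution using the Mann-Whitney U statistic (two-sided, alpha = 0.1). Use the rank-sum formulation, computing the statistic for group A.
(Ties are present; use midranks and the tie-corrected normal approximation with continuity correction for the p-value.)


Step 1: Combine and sort all 10 observations; assign midranks.
sorted (value, group): (5,X), (7,Y), (11,X), (11,Y), (12,Y), (16,X), (17,X), (19,X), (21,Y), (22,Y)
ranks: 5->1, 7->2, 11->3.5, 11->3.5, 12->5, 16->6, 17->7, 19->8, 21->9, 22->10
Step 2: Rank sum for X: R1 = 1 + 3.5 + 6 + 7 + 8 = 25.5.
Step 3: U_X = R1 - n1(n1+1)/2 = 25.5 - 5*6/2 = 25.5 - 15 = 10.5.
       U_Y = n1*n2 - U_X = 25 - 10.5 = 14.5.
Step 4: Ties are present, so use the tie-corrected normal approximation (with continuity correction) for the p-value.
Step 5: p-value = 0.753298; compare to alpha = 0.1. fail to reject H0.

U_X = 10.5, p = 0.753298, fail to reject H0 at alpha = 0.1.


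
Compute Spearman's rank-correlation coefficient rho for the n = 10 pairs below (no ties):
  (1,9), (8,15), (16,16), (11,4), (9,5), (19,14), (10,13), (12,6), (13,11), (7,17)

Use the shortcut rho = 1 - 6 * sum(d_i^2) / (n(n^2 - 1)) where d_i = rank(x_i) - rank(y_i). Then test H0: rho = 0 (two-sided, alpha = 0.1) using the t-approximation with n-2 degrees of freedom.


Step 1: Rank x and y separately (midranks; no ties here).
rank(x): 1->1, 8->3, 16->9, 11->6, 9->4, 19->10, 10->5, 12->7, 13->8, 7->2
rank(y): 9->4, 15->8, 16->9, 4->1, 5->2, 14->7, 13->6, 6->3, 11->5, 17->10
Step 2: d_i = R_x(i) - R_y(i); compute d_i^2.
  (1-4)^2=9, (3-8)^2=25, (9-9)^2=0, (6-1)^2=25, (4-2)^2=4, (10-7)^2=9, (5-6)^2=1, (7-3)^2=16, (8-5)^2=9, (2-10)^2=64
sum(d^2) = 162.
Step 3: rho = 1 - 6*162 / (10*(10^2 - 1)) = 1 - 972/990 = 0.018182.
Step 4: Under H0, t = rho * sqrt((n-2)/(1-rho^2)) = 0.0514 ~ t(8).
Step 5: Two-sided p-value from the t-distribution with 8 df = 0.960240.
Step 6: alpha = 0.1. fail to reject H0.

rho = 0.0182, p = 0.960240, fail to reject H0 at alpha = 0.1.


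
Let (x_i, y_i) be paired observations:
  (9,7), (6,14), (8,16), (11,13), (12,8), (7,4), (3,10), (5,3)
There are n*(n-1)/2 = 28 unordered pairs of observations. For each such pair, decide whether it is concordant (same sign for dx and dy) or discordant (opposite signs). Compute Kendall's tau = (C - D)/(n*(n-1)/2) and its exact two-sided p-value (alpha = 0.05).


Step 1: Enumerate the 28 unordered pairs (i,j) with i<j and classify each by sign(x_j-x_i) * sign(y_j-y_i).
  (1,2):dx=-3,dy=+7->D; (1,3):dx=-1,dy=+9->D; (1,4):dx=+2,dy=+6->C; (1,5):dx=+3,dy=+1->C
  (1,6):dx=-2,dy=-3->C; (1,7):dx=-6,dy=+3->D; (1,8):dx=-4,dy=-4->C; (2,3):dx=+2,dy=+2->C
  (2,4):dx=+5,dy=-1->D; (2,5):dx=+6,dy=-6->D; (2,6):dx=+1,dy=-10->D; (2,7):dx=-3,dy=-4->C
  (2,8):dx=-1,dy=-11->C; (3,4):dx=+3,dy=-3->D; (3,5):dx=+4,dy=-8->D; (3,6):dx=-1,dy=-12->C
  (3,7):dx=-5,dy=-6->C; (3,8):dx=-3,dy=-13->C; (4,5):dx=+1,dy=-5->D; (4,6):dx=-4,dy=-9->C
  (4,7):dx=-8,dy=-3->C; (4,8):dx=-6,dy=-10->C; (5,6):dx=-5,dy=-4->C; (5,7):dx=-9,dy=+2->D
  (5,8):dx=-7,dy=-5->C; (6,7):dx=-4,dy=+6->D; (6,8):dx=-2,dy=-1->C; (7,8):dx=+2,dy=-7->D
Step 2: C = 16, D = 12, total pairs = 28.
Step 3: tau = (C - D)/(n(n-1)/2) = (16 - 12)/28 = 0.142857.
Step 4: Exact two-sided p-value (enumerate n! = 40320 permutations of y under H0): p = 0.719544.
Step 5: alpha = 0.05. fail to reject H0.

tau_b = 0.1429 (C=16, D=12), p = 0.719544, fail to reject H0.


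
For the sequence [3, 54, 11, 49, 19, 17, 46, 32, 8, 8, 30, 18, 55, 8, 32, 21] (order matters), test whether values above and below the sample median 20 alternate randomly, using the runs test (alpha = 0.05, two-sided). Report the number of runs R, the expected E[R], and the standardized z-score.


Step 1: Compute median = 20; label A = above, B = below.
Labels in order: BABABBAABBABABAA  (n_A = 8, n_B = 8)
Step 2: Count runs R = 12.
Step 3: Under H0 (random ordering), E[R] = 2*n_A*n_B/(n_A+n_B) + 1 = 2*8*8/16 + 1 = 9.0000.
        Var[R] = 2*n_A*n_B*(2*n_A*n_B - n_A - n_B) / ((n_A+n_B)^2 * (n_A+n_B-1)) = 14336/3840 = 3.7333.
        SD[R] = 1.9322.
Step 4: Continuity-corrected z = (R - 0.5 - E[R]) / SD[R] = (12 - 0.5 - 9.0000) / 1.9322 = 1.2939.
Step 5: Two-sided p-value via normal approximation = 2*(1 - Phi(|z|)) = 0.195709.
Step 6: alpha = 0.05. fail to reject H0.

R = 12, z = 1.2939, p = 0.195709, fail to reject H0.


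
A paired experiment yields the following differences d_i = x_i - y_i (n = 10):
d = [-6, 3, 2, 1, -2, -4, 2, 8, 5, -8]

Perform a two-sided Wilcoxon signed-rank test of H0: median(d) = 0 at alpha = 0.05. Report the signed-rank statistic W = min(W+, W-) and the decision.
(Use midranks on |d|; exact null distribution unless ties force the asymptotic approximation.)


Step 1: Drop any zero differences (none here) and take |d_i|.
|d| = [6, 3, 2, 1, 2, 4, 2, 8, 5, 8]
Step 2: Midrank |d_i| (ties get averaged ranks).
ranks: |6|->8, |3|->5, |2|->3, |1|->1, |2|->3, |4|->6, |2|->3, |8|->9.5, |5|->7, |8|->9.5
Step 3: Attach original signs; sum ranks with positive sign and with negative sign.
W+ = 5 + 3 + 1 + 3 + 9.5 + 7 = 28.5
W- = 8 + 3 + 6 + 9.5 = 26.5
(Check: W+ + W- = 55 should equal n(n+1)/2 = 55.)
Step 4: Test statistic W = min(W+, W-) = 26.5.
Step 5: Ties in |d|, so use the tie-corrected normal approximation.
        E[W] = n(n+1)/4 = 10*11/4 = 27.5.
        Tie groups: |d|=2 (t=3), |d|=8 (t=2); sum(t^3 - t) = 30.
        Var[W] = n(n+1)(2n+1)/24 - sum(t^3-t)/48 = 2310/24 - 30/48 = 95.625.
        z = (W - E[W]) / sqrt(Var[W]) = (26.5 - 27.5) / 9.7788 = -0.1023.
        Two-sided p = 2*Phi(z) = 0.918549.
Step 6: alpha = 0.05. fail to reject H0.

W+ = 28.5, W- = 26.5, W = min = 26.5, p = 0.918549, fail to reject H0.


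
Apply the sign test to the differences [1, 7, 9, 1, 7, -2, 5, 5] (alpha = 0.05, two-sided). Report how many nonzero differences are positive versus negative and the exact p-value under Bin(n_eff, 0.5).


Step 1: Discard zero differences. Original n = 8; n_eff = number of nonzero differences = 8.
Nonzero differences (with sign): +1, +7, +9, +1, +7, -2, +5, +5
Step 2: Count signs: positive = 7, negative = 1.
Step 3: Under H0: P(positive) = 0.5, so the number of positives S ~ Bin(8, 0.5).
Step 4: Two-sided exact p-value = sum of Bin(8,0.5) probabilities at or below the observed probability = 0.070312.
Step 5: alpha = 0.05. fail to reject H0.

n_eff = 8, pos = 7, neg = 1, p = 0.070312, fail to reject H0.


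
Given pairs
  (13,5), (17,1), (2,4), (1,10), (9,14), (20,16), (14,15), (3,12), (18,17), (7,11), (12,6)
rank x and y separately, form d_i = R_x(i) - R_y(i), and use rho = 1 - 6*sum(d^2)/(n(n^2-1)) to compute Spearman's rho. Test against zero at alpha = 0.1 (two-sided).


Step 1: Rank x and y separately (midranks; no ties here).
rank(x): 13->7, 17->9, 2->2, 1->1, 9->5, 20->11, 14->8, 3->3, 18->10, 7->4, 12->6
rank(y): 5->3, 1->1, 4->2, 10->5, 14->8, 16->10, 15->9, 12->7, 17->11, 11->6, 6->4
Step 2: d_i = R_x(i) - R_y(i); compute d_i^2.
  (7-3)^2=16, (9-1)^2=64, (2-2)^2=0, (1-5)^2=16, (5-8)^2=9, (11-10)^2=1, (8-9)^2=1, (3-7)^2=16, (10-11)^2=1, (4-6)^2=4, (6-4)^2=4
sum(d^2) = 132.
Step 3: rho = 1 - 6*132 / (11*(11^2 - 1)) = 1 - 792/1320 = 0.400000.
Step 4: Under H0, t = rho * sqrt((n-2)/(1-rho^2)) = 1.3093 ~ t(9).
Step 5: Two-sided p-value from the t-distribution with 9 df = 0.222868.
Step 6: alpha = 0.1. fail to reject H0.

rho = 0.4000, p = 0.222868, fail to reject H0 at alpha = 0.1.


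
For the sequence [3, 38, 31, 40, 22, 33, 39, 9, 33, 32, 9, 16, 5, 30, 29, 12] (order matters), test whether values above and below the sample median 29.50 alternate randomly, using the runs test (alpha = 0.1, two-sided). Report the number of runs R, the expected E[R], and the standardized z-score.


Step 1: Compute median = 29.50; label A = above, B = below.
Labels in order: BAAABAABAABBBABB  (n_A = 8, n_B = 8)
Step 2: Count runs R = 9.
Step 3: Under H0 (random ordering), E[R] = 2*n_A*n_B/(n_A+n_B) + 1 = 2*8*8/16 + 1 = 9.0000.
        Var[R] = 2*n_A*n_B*(2*n_A*n_B - n_A - n_B) / ((n_A+n_B)^2 * (n_A+n_B-1)) = 14336/3840 = 3.7333.
        SD[R] = 1.9322.
Step 4: R = E[R], so z = 0 with no continuity correction.
Step 5: Two-sided p-value via normal approximation = 2*(1 - Phi(|z|)) = 1.000000.
Step 6: alpha = 0.1. fail to reject H0.

R = 9, z = 0.0000, p = 1.000000, fail to reject H0.


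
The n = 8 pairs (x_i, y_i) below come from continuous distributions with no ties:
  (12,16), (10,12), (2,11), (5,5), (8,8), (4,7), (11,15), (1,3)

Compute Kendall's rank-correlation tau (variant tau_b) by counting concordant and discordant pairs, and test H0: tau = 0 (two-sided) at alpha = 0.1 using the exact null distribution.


Step 1: Enumerate the 28 unordered pairs (i,j) with i<j and classify each by sign(x_j-x_i) * sign(y_j-y_i).
  (1,2):dx=-2,dy=-4->C; (1,3):dx=-10,dy=-5->C; (1,4):dx=-7,dy=-11->C; (1,5):dx=-4,dy=-8->C
  (1,6):dx=-8,dy=-9->C; (1,7):dx=-1,dy=-1->C; (1,8):dx=-11,dy=-13->C; (2,3):dx=-8,dy=-1->C
  (2,4):dx=-5,dy=-7->C; (2,5):dx=-2,dy=-4->C; (2,6):dx=-6,dy=-5->C; (2,7):dx=+1,dy=+3->C
  (2,8):dx=-9,dy=-9->C; (3,4):dx=+3,dy=-6->D; (3,5):dx=+6,dy=-3->D; (3,6):dx=+2,dy=-4->D
  (3,7):dx=+9,dy=+4->C; (3,8):dx=-1,dy=-8->C; (4,5):dx=+3,dy=+3->C; (4,6):dx=-1,dy=+2->D
  (4,7):dx=+6,dy=+10->C; (4,8):dx=-4,dy=-2->C; (5,6):dx=-4,dy=-1->C; (5,7):dx=+3,dy=+7->C
  (5,8):dx=-7,dy=-5->C; (6,7):dx=+7,dy=+8->C; (6,8):dx=-3,dy=-4->C; (7,8):dx=-10,dy=-12->C
Step 2: C = 24, D = 4, total pairs = 28.
Step 3: tau = (C - D)/(n(n-1)/2) = (24 - 4)/28 = 0.714286.
Step 4: Exact two-sided p-value (enumerate n! = 40320 permutations of y under H0): p = 0.014137.
Step 5: alpha = 0.1. reject H0.

tau_b = 0.7143 (C=24, D=4), p = 0.014137, reject H0.


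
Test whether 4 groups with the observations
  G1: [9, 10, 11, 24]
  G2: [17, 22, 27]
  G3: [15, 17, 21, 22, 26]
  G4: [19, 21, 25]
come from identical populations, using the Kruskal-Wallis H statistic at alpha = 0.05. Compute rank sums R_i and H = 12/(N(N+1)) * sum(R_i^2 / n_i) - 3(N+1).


Step 1: Combine all N = 15 observations and assign midranks.
sorted (value, group, rank): (9,G1,1), (10,G1,2), (11,G1,3), (15,G3,4), (17,G2,5.5), (17,G3,5.5), (19,G4,7), (21,G3,8.5), (21,G4,8.5), (22,G2,10.5), (22,G3,10.5), (24,G1,12), (25,G4,13), (26,G3,14), (27,G2,15)
Step 2: Sum ranks within each group.
R_1 = 18 (n_1 = 4)
R_2 = 31 (n_2 = 3)
R_3 = 42.5 (n_3 = 5)
R_4 = 28.5 (n_4 = 3)
Step 3: H = 12/(N(N+1)) * sum(R_i^2/n_i) - 3(N+1)
     = 12/(15*16) * (18^2/4 + 31^2/3 + 42.5^2/5 + 28.5^2/3) - 3*16
     = 0.050000 * 1033.33 - 48
     = 3.666667.
Step 4: Ties present; correction factor C = 1 - 18/(15^3 - 15) = 0.994643. Corrected H = 3.666667 / 0.994643 = 3.686415.
Step 5: Under H0, H ~ chi^2(3); p-value = 0.297377.
Step 6: alpha = 0.05. fail to reject H0.

H = 3.6864, df = 3, p = 0.297377, fail to reject H0.


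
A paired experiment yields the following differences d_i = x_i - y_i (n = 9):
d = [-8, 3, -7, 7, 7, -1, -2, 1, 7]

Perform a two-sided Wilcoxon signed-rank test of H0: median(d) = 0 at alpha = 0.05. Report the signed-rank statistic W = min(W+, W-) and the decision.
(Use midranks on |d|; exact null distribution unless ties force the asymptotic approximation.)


Step 1: Drop any zero differences (none here) and take |d_i|.
|d| = [8, 3, 7, 7, 7, 1, 2, 1, 7]
Step 2: Midrank |d_i| (ties get averaged ranks).
ranks: |8|->9, |3|->4, |7|->6.5, |7|->6.5, |7|->6.5, |1|->1.5, |2|->3, |1|->1.5, |7|->6.5
Step 3: Attach original signs; sum ranks with positive sign and with negative sign.
W+ = 4 + 6.5 + 6.5 + 1.5 + 6.5 = 25
W- = 9 + 6.5 + 1.5 + 3 = 20
(Check: W+ + W- = 45 should equal n(n+1)/2 = 45.)
Step 4: Test statistic W = min(W+, W-) = 20.
Step 5: Ties in |d|, so use the tie-corrected normal approximation.
        E[W] = n(n+1)/4 = 9*10/4 = 22.5.
        Tie groups: |d|=1 (t=2), |d|=7 (t=4); sum(t^3 - t) = 66.
        Var[W] = n(n+1)(2n+1)/24 - sum(t^3-t)/48 = 1710/24 - 66/48 = 69.875.
        z = (W - E[W]) / sqrt(Var[W]) = (20 - 22.5) / 8.3591 = -0.2991.
        Two-sided p = 2*Phi(z) = 0.764883.
Step 6: alpha = 0.05. fail to reject H0.

W+ = 25, W- = 20, W = min = 20, p = 0.764883, fail to reject H0.


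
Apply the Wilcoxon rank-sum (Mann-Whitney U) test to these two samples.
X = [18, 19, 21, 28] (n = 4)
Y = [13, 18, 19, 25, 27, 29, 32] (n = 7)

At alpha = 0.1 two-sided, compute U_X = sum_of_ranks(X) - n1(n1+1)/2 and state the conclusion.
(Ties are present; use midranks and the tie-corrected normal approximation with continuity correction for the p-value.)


Step 1: Combine and sort all 11 observations; assign midranks.
sorted (value, group): (13,Y), (18,X), (18,Y), (19,X), (19,Y), (21,X), (25,Y), (27,Y), (28,X), (29,Y), (32,Y)
ranks: 13->1, 18->2.5, 18->2.5, 19->4.5, 19->4.5, 21->6, 25->7, 27->8, 28->9, 29->10, 32->11
Step 2: Rank sum for X: R1 = 2.5 + 4.5 + 6 + 9 = 22.
Step 3: U_X = R1 - n1(n1+1)/2 = 22 - 4*5/2 = 22 - 10 = 12.
       U_Y = n1*n2 - U_X = 28 - 12 = 16.
Step 4: Ties are present, so use the tie-corrected normal approximation (with continuity correction) for the p-value.
Step 5: p-value = 0.775820; compare to alpha = 0.1. fail to reject H0.

U_X = 12, p = 0.775820, fail to reject H0 at alpha = 0.1.


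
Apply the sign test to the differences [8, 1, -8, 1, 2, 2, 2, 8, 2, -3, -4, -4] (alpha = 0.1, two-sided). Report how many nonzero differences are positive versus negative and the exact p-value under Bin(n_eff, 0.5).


Step 1: Discard zero differences. Original n = 12; n_eff = number of nonzero differences = 12.
Nonzero differences (with sign): +8, +1, -8, +1, +2, +2, +2, +8, +2, -3, -4, -4
Step 2: Count signs: positive = 8, negative = 4.
Step 3: Under H0: P(positive) = 0.5, so the number of positives S ~ Bin(12, 0.5).
Step 4: Two-sided exact p-value = sum of Bin(12,0.5) probabilities at or below the observed probability = 0.387695.
Step 5: alpha = 0.1. fail to reject H0.

n_eff = 12, pos = 8, neg = 4, p = 0.387695, fail to reject H0.


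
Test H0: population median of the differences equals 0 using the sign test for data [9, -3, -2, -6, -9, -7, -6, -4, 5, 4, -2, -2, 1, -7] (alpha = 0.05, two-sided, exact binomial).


Step 1: Discard zero differences. Original n = 14; n_eff = number of nonzero differences = 14.
Nonzero differences (with sign): +9, -3, -2, -6, -9, -7, -6, -4, +5, +4, -2, -2, +1, -7
Step 2: Count signs: positive = 4, negative = 10.
Step 3: Under H0: P(positive) = 0.5, so the number of positives S ~ Bin(14, 0.5).
Step 4: Two-sided exact p-value = sum of Bin(14,0.5) probabilities at or below the observed probability = 0.179565.
Step 5: alpha = 0.05. fail to reject H0.

n_eff = 14, pos = 4, neg = 10, p = 0.179565, fail to reject H0.


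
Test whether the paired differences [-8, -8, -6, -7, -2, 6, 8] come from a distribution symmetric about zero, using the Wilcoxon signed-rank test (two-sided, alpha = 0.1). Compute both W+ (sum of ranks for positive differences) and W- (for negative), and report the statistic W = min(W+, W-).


Step 1: Drop any zero differences (none here) and take |d_i|.
|d| = [8, 8, 6, 7, 2, 6, 8]
Step 2: Midrank |d_i| (ties get averaged ranks).
ranks: |8|->6, |8|->6, |6|->2.5, |7|->4, |2|->1, |6|->2.5, |8|->6
Step 3: Attach original signs; sum ranks with positive sign and with negative sign.
W+ = 2.5 + 6 = 8.5
W- = 6 + 6 + 2.5 + 4 + 1 = 19.5
(Check: W+ + W- = 28 should equal n(n+1)/2 = 28.)
Step 4: Test statistic W = min(W+, W-) = 8.5.
Step 5: Ties in |d|, so use the tie-corrected normal approximation.
        E[W] = n(n+1)/4 = 7*8/4 = 14.
        Tie groups: |d|=6 (t=2), |d|=8 (t=3); sum(t^3 - t) = 30.
        Var[W] = n(n+1)(2n+1)/24 - sum(t^3-t)/48 = 840/24 - 30/48 = 34.375.
        z = (W - E[W]) / sqrt(Var[W]) = (8.5 - 14) / 5.8630 = -0.9381.
        Two-sided p = 2*Phi(z) = 0.348202.
Step 6: alpha = 0.1. fail to reject H0.

W+ = 8.5, W- = 19.5, W = min = 8.5, p = 0.348202, fail to reject H0.


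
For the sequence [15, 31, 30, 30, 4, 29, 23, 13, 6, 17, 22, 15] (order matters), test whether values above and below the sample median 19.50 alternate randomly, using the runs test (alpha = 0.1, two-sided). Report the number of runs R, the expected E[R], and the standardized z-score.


Step 1: Compute median = 19.50; label A = above, B = below.
Labels in order: BAAABAABBBAB  (n_A = 6, n_B = 6)
Step 2: Count runs R = 7.
Step 3: Under H0 (random ordering), E[R] = 2*n_A*n_B/(n_A+n_B) + 1 = 2*6*6/12 + 1 = 7.0000.
        Var[R] = 2*n_A*n_B*(2*n_A*n_B - n_A - n_B) / ((n_A+n_B)^2 * (n_A+n_B-1)) = 4320/1584 = 2.7273.
        SD[R] = 1.6514.
Step 4: R = E[R], so z = 0 with no continuity correction.
Step 5: Two-sided p-value via normal approximation = 2*(1 - Phi(|z|)) = 1.000000.
Step 6: alpha = 0.1. fail to reject H0.

R = 7, z = 0.0000, p = 1.000000, fail to reject H0.


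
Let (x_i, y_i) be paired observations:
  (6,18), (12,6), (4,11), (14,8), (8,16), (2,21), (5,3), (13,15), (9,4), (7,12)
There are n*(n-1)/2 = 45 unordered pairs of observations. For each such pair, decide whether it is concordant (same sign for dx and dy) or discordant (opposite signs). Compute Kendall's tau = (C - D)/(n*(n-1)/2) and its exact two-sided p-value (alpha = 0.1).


Step 1: Enumerate the 45 unordered pairs (i,j) with i<j and classify each by sign(x_j-x_i) * sign(y_j-y_i).
  (1,2):dx=+6,dy=-12->D; (1,3):dx=-2,dy=-7->C; (1,4):dx=+8,dy=-10->D; (1,5):dx=+2,dy=-2->D
  (1,6):dx=-4,dy=+3->D; (1,7):dx=-1,dy=-15->C; (1,8):dx=+7,dy=-3->D; (1,9):dx=+3,dy=-14->D
  (1,10):dx=+1,dy=-6->D; (2,3):dx=-8,dy=+5->D; (2,4):dx=+2,dy=+2->C; (2,5):dx=-4,dy=+10->D
  (2,6):dx=-10,dy=+15->D; (2,7):dx=-7,dy=-3->C; (2,8):dx=+1,dy=+9->C; (2,9):dx=-3,dy=-2->C
  (2,10):dx=-5,dy=+6->D; (3,4):dx=+10,dy=-3->D; (3,5):dx=+4,dy=+5->C; (3,6):dx=-2,dy=+10->D
  (3,7):dx=+1,dy=-8->D; (3,8):dx=+9,dy=+4->C; (3,9):dx=+5,dy=-7->D; (3,10):dx=+3,dy=+1->C
  (4,5):dx=-6,dy=+8->D; (4,6):dx=-12,dy=+13->D; (4,7):dx=-9,dy=-5->C; (4,8):dx=-1,dy=+7->D
  (4,9):dx=-5,dy=-4->C; (4,10):dx=-7,dy=+4->D; (5,6):dx=-6,dy=+5->D; (5,7):dx=-3,dy=-13->C
  (5,8):dx=+5,dy=-1->D; (5,9):dx=+1,dy=-12->D; (5,10):dx=-1,dy=-4->C; (6,7):dx=+3,dy=-18->D
  (6,8):dx=+11,dy=-6->D; (6,9):dx=+7,dy=-17->D; (6,10):dx=+5,dy=-9->D; (7,8):dx=+8,dy=+12->C
  (7,9):dx=+4,dy=+1->C; (7,10):dx=+2,dy=+9->C; (8,9):dx=-4,dy=-11->C; (8,10):dx=-6,dy=-3->C
  (9,10):dx=-2,dy=+8->D
Step 2: C = 18, D = 27, total pairs = 45.
Step 3: tau = (C - D)/(n(n-1)/2) = (18 - 27)/45 = -0.200000.
Step 4: Exact two-sided p-value (enumerate n! = 3628800 permutations of y under H0): p = 0.484313.
Step 5: alpha = 0.1. fail to reject H0.

tau_b = -0.2000 (C=18, D=27), p = 0.484313, fail to reject H0.


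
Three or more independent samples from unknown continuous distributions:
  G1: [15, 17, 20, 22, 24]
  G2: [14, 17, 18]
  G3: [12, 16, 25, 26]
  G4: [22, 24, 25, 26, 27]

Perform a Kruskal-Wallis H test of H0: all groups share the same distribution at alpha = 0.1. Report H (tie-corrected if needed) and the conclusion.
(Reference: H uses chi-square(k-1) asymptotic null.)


Step 1: Combine all N = 17 observations and assign midranks.
sorted (value, group, rank): (12,G3,1), (14,G2,2), (15,G1,3), (16,G3,4), (17,G1,5.5), (17,G2,5.5), (18,G2,7), (20,G1,8), (22,G1,9.5), (22,G4,9.5), (24,G1,11.5), (24,G4,11.5), (25,G3,13.5), (25,G4,13.5), (26,G3,15.5), (26,G4,15.5), (27,G4,17)
Step 2: Sum ranks within each group.
R_1 = 37.5 (n_1 = 5)
R_2 = 14.5 (n_2 = 3)
R_3 = 34 (n_3 = 4)
R_4 = 67 (n_4 = 5)
Step 3: H = 12/(N(N+1)) * sum(R_i^2/n_i) - 3(N+1)
     = 12/(17*18) * (37.5^2/5 + 14.5^2/3 + 34^2/4 + 67^2/5) - 3*18
     = 0.039216 * 1538.13 - 54
     = 6.318954.
Step 4: Ties present; correction factor C = 1 - 30/(17^3 - 17) = 0.993873. Corrected H = 6.318954 / 0.993873 = 6.357912.
Step 5: Under H0, H ~ chi^2(3); p-value = 0.095438.
Step 6: alpha = 0.1. reject H0.

H = 6.3579, df = 3, p = 0.095438, reject H0.


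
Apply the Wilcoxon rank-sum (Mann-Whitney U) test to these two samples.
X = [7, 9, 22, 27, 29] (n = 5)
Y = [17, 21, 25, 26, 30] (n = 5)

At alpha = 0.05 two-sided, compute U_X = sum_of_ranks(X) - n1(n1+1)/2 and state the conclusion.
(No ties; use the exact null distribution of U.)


Step 1: Combine and sort all 10 observations; assign midranks.
sorted (value, group): (7,X), (9,X), (17,Y), (21,Y), (22,X), (25,Y), (26,Y), (27,X), (29,X), (30,Y)
ranks: 7->1, 9->2, 17->3, 21->4, 22->5, 25->6, 26->7, 27->8, 29->9, 30->10
Step 2: Rank sum for X: R1 = 1 + 2 + 5 + 8 + 9 = 25.
Step 3: U_X = R1 - n1(n1+1)/2 = 25 - 5*6/2 = 25 - 15 = 10.
       U_Y = n1*n2 - U_X = 25 - 10 = 15.
Step 4: No ties, so the exact null distribution of U (based on enumerating the C(10,5) = 252 equally likely rank assignments) gives the two-sided p-value.
Step 5: p-value = 0.690476; compare to alpha = 0.05. fail to reject H0.

U_X = 10, p = 0.690476, fail to reject H0 at alpha = 0.05.


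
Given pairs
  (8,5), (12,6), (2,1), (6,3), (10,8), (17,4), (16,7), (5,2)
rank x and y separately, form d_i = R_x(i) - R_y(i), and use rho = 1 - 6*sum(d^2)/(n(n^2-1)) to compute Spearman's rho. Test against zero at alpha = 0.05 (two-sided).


Step 1: Rank x and y separately (midranks; no ties here).
rank(x): 8->4, 12->6, 2->1, 6->3, 10->5, 17->8, 16->7, 5->2
rank(y): 5->5, 6->6, 1->1, 3->3, 8->8, 4->4, 7->7, 2->2
Step 2: d_i = R_x(i) - R_y(i); compute d_i^2.
  (4-5)^2=1, (6-6)^2=0, (1-1)^2=0, (3-3)^2=0, (5-8)^2=9, (8-4)^2=16, (7-7)^2=0, (2-2)^2=0
sum(d^2) = 26.
Step 3: rho = 1 - 6*26 / (8*(8^2 - 1)) = 1 - 156/504 = 0.690476.
Step 4: Under H0, t = rho * sqrt((n-2)/(1-rho^2)) = 2.3382 ~ t(6).
Step 5: Two-sided p-value from the t-distribution with 6 df = 0.057990.
Step 6: alpha = 0.05. fail to reject H0.

rho = 0.6905, p = 0.057990, fail to reject H0 at alpha = 0.05.


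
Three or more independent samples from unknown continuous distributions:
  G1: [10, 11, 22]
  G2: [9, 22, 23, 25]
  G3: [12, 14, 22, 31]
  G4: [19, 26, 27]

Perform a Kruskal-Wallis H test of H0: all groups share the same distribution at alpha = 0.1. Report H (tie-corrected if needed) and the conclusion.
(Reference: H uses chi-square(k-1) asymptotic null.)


Step 1: Combine all N = 14 observations and assign midranks.
sorted (value, group, rank): (9,G2,1), (10,G1,2), (11,G1,3), (12,G3,4), (14,G3,5), (19,G4,6), (22,G1,8), (22,G2,8), (22,G3,8), (23,G2,10), (25,G2,11), (26,G4,12), (27,G4,13), (31,G3,14)
Step 2: Sum ranks within each group.
R_1 = 13 (n_1 = 3)
R_2 = 30 (n_2 = 4)
R_3 = 31 (n_3 = 4)
R_4 = 31 (n_4 = 3)
Step 3: H = 12/(N(N+1)) * sum(R_i^2/n_i) - 3(N+1)
     = 12/(14*15) * (13^2/3 + 30^2/4 + 31^2/4 + 31^2/3) - 3*15
     = 0.057143 * 841.917 - 45
     = 3.109524.
Step 4: Ties present; correction factor C = 1 - 24/(14^3 - 14) = 0.991209. Corrected H = 3.109524 / 0.991209 = 3.137103.
Step 5: Under H0, H ~ chi^2(3); p-value = 0.370966.
Step 6: alpha = 0.1. fail to reject H0.

H = 3.1371, df = 3, p = 0.370966, fail to reject H0.


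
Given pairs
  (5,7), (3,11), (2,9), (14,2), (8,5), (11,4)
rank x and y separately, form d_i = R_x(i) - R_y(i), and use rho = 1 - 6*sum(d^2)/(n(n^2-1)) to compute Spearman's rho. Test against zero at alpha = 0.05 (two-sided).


Step 1: Rank x and y separately (midranks; no ties here).
rank(x): 5->3, 3->2, 2->1, 14->6, 8->4, 11->5
rank(y): 7->4, 11->6, 9->5, 2->1, 5->3, 4->2
Step 2: d_i = R_x(i) - R_y(i); compute d_i^2.
  (3-4)^2=1, (2-6)^2=16, (1-5)^2=16, (6-1)^2=25, (4-3)^2=1, (5-2)^2=9
sum(d^2) = 68.
Step 3: rho = 1 - 6*68 / (6*(6^2 - 1)) = 1 - 408/210 = -0.942857.
Step 4: Under H0, t = rho * sqrt((n-2)/(1-rho^2)) = -5.6595 ~ t(4).
Step 5: Two-sided p-value from the t-distribution with 4 df = 0.004805.
Step 6: alpha = 0.05. reject H0.

rho = -0.9429, p = 0.004805, reject H0 at alpha = 0.05.


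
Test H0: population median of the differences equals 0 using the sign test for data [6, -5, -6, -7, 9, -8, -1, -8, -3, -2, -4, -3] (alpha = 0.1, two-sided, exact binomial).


Step 1: Discard zero differences. Original n = 12; n_eff = number of nonzero differences = 12.
Nonzero differences (with sign): +6, -5, -6, -7, +9, -8, -1, -8, -3, -2, -4, -3
Step 2: Count signs: positive = 2, negative = 10.
Step 3: Under H0: P(positive) = 0.5, so the number of positives S ~ Bin(12, 0.5).
Step 4: Two-sided exact p-value = sum of Bin(12,0.5) probabilities at or below the observed probability = 0.038574.
Step 5: alpha = 0.1. reject H0.

n_eff = 12, pos = 2, neg = 10, p = 0.038574, reject H0.


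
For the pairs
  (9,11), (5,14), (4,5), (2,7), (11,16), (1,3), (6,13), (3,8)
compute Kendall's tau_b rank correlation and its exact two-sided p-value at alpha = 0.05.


Step 1: Enumerate the 28 unordered pairs (i,j) with i<j and classify each by sign(x_j-x_i) * sign(y_j-y_i).
  (1,2):dx=-4,dy=+3->D; (1,3):dx=-5,dy=-6->C; (1,4):dx=-7,dy=-4->C; (1,5):dx=+2,dy=+5->C
  (1,6):dx=-8,dy=-8->C; (1,7):dx=-3,dy=+2->D; (1,8):dx=-6,dy=-3->C; (2,3):dx=-1,dy=-9->C
  (2,4):dx=-3,dy=-7->C; (2,5):dx=+6,dy=+2->C; (2,6):dx=-4,dy=-11->C; (2,7):dx=+1,dy=-1->D
  (2,8):dx=-2,dy=-6->C; (3,4):dx=-2,dy=+2->D; (3,5):dx=+7,dy=+11->C; (3,6):dx=-3,dy=-2->C
  (3,7):dx=+2,dy=+8->C; (3,8):dx=-1,dy=+3->D; (4,5):dx=+9,dy=+9->C; (4,6):dx=-1,dy=-4->C
  (4,7):dx=+4,dy=+6->C; (4,8):dx=+1,dy=+1->C; (5,6):dx=-10,dy=-13->C; (5,7):dx=-5,dy=-3->C
  (5,8):dx=-8,dy=-8->C; (6,7):dx=+5,dy=+10->C; (6,8):dx=+2,dy=+5->C; (7,8):dx=-3,dy=-5->C
Step 2: C = 23, D = 5, total pairs = 28.
Step 3: tau = (C - D)/(n(n-1)/2) = (23 - 5)/28 = 0.642857.
Step 4: Exact two-sided p-value (enumerate n! = 40320 permutations of y under H0): p = 0.031151.
Step 5: alpha = 0.05. reject H0.

tau_b = 0.6429 (C=23, D=5), p = 0.031151, reject H0.


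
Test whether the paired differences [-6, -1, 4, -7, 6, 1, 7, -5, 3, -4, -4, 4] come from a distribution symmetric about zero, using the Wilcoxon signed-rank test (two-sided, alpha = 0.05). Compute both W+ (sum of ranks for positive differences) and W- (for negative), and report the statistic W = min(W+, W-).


Step 1: Drop any zero differences (none here) and take |d_i|.
|d| = [6, 1, 4, 7, 6, 1, 7, 5, 3, 4, 4, 4]
Step 2: Midrank |d_i| (ties get averaged ranks).
ranks: |6|->9.5, |1|->1.5, |4|->5.5, |7|->11.5, |6|->9.5, |1|->1.5, |7|->11.5, |5|->8, |3|->3, |4|->5.5, |4|->5.5, |4|->5.5
Step 3: Attach original signs; sum ranks with positive sign and with negative sign.
W+ = 5.5 + 9.5 + 1.5 + 11.5 + 3 + 5.5 = 36.5
W- = 9.5 + 1.5 + 11.5 + 8 + 5.5 + 5.5 = 41.5
(Check: W+ + W- = 78 should equal n(n+1)/2 = 78.)
Step 4: Test statistic W = min(W+, W-) = 36.5.
Step 5: Ties in |d|, so use the tie-corrected normal approximation.
        E[W] = n(n+1)/4 = 12*13/4 = 39.
        Tie groups: |d|=1 (t=2), |d|=4 (t=4), |d|=6 (t=2), |d|=7 (t=2); sum(t^3 - t) = 78.
        Var[W] = n(n+1)(2n+1)/24 - sum(t^3-t)/48 = 3900/24 - 78/48 = 160.875.
        z = (W - E[W]) / sqrt(Var[W]) = (36.5 - 39) / 12.6837 = -0.1971.
        Two-sided p = 2*Phi(z) = 0.843746.
Step 6: alpha = 0.05. fail to reject H0.

W+ = 36.5, W- = 41.5, W = min = 36.5, p = 0.843746, fail to reject H0.


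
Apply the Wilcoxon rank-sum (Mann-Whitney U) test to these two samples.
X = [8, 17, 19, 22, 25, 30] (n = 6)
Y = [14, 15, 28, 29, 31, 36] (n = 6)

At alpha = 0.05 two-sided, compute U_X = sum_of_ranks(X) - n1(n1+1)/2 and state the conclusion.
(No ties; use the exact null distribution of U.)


Step 1: Combine and sort all 12 observations; assign midranks.
sorted (value, group): (8,X), (14,Y), (15,Y), (17,X), (19,X), (22,X), (25,X), (28,Y), (29,Y), (30,X), (31,Y), (36,Y)
ranks: 8->1, 14->2, 15->3, 17->4, 19->5, 22->6, 25->7, 28->8, 29->9, 30->10, 31->11, 36->12
Step 2: Rank sum for X: R1 = 1 + 4 + 5 + 6 + 7 + 10 = 33.
Step 3: U_X = R1 - n1(n1+1)/2 = 33 - 6*7/2 = 33 - 21 = 12.
       U_Y = n1*n2 - U_X = 36 - 12 = 24.
Step 4: No ties, so the exact null distribution of U (based on enumerating the C(12,6) = 924 equally likely rank assignments) gives the two-sided p-value.
Step 5: p-value = 0.393939; compare to alpha = 0.05. fail to reject H0.

U_X = 12, p = 0.393939, fail to reject H0 at alpha = 0.05.


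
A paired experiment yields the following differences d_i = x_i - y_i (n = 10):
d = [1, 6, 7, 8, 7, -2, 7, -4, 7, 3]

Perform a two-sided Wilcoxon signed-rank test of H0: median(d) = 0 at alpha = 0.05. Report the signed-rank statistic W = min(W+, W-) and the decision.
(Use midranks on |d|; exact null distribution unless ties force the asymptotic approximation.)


Step 1: Drop any zero differences (none here) and take |d_i|.
|d| = [1, 6, 7, 8, 7, 2, 7, 4, 7, 3]
Step 2: Midrank |d_i| (ties get averaged ranks).
ranks: |1|->1, |6|->5, |7|->7.5, |8|->10, |7|->7.5, |2|->2, |7|->7.5, |4|->4, |7|->7.5, |3|->3
Step 3: Attach original signs; sum ranks with positive sign and with negative sign.
W+ = 1 + 5 + 7.5 + 10 + 7.5 + 7.5 + 7.5 + 3 = 49
W- = 2 + 4 = 6
(Check: W+ + W- = 55 should equal n(n+1)/2 = 55.)
Step 4: Test statistic W = min(W+, W-) = 6.
Step 5: Ties in |d|, so use the tie-corrected normal approximation.
        E[W] = n(n+1)/4 = 10*11/4 = 27.5.
        Tie groups: |d|=7 (t=4); sum(t^3 - t) = 60.
        Var[W] = n(n+1)(2n+1)/24 - sum(t^3-t)/48 = 2310/24 - 60/48 = 95.
        z = (W - E[W]) / sqrt(Var[W]) = (6 - 27.5) / 9.7468 = -2.2059.
        Two-sided p = 2*Phi(z) = 0.027394.
Step 6: alpha = 0.05. reject H0.

W+ = 49, W- = 6, W = min = 6, p = 0.027394, reject H0.


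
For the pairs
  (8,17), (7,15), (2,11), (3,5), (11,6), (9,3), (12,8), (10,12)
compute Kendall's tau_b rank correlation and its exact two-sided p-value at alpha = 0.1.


Step 1: Enumerate the 28 unordered pairs (i,j) with i<j and classify each by sign(x_j-x_i) * sign(y_j-y_i).
  (1,2):dx=-1,dy=-2->C; (1,3):dx=-6,dy=-6->C; (1,4):dx=-5,dy=-12->C; (1,5):dx=+3,dy=-11->D
  (1,6):dx=+1,dy=-14->D; (1,7):dx=+4,dy=-9->D; (1,8):dx=+2,dy=-5->D; (2,3):dx=-5,dy=-4->C
  (2,4):dx=-4,dy=-10->C; (2,5):dx=+4,dy=-9->D; (2,6):dx=+2,dy=-12->D; (2,7):dx=+5,dy=-7->D
  (2,8):dx=+3,dy=-3->D; (3,4):dx=+1,dy=-6->D; (3,5):dx=+9,dy=-5->D; (3,6):dx=+7,dy=-8->D
  (3,7):dx=+10,dy=-3->D; (3,8):dx=+8,dy=+1->C; (4,5):dx=+8,dy=+1->C; (4,6):dx=+6,dy=-2->D
  (4,7):dx=+9,dy=+3->C; (4,8):dx=+7,dy=+7->C; (5,6):dx=-2,dy=-3->C; (5,7):dx=+1,dy=+2->C
  (5,8):dx=-1,dy=+6->D; (6,7):dx=+3,dy=+5->C; (6,8):dx=+1,dy=+9->C; (7,8):dx=-2,dy=+4->D
Step 2: C = 13, D = 15, total pairs = 28.
Step 3: tau = (C - D)/(n(n-1)/2) = (13 - 15)/28 = -0.071429.
Step 4: Exact two-sided p-value (enumerate n! = 40320 permutations of y under H0): p = 0.904861.
Step 5: alpha = 0.1. fail to reject H0.

tau_b = -0.0714 (C=13, D=15), p = 0.904861, fail to reject H0.


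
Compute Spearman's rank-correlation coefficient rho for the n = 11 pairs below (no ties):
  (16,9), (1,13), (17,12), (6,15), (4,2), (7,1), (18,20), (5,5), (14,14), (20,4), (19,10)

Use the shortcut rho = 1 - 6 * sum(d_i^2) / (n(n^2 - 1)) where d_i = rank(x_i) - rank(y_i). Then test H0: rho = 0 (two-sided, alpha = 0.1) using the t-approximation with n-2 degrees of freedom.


Step 1: Rank x and y separately (midranks; no ties here).
rank(x): 16->7, 1->1, 17->8, 6->4, 4->2, 7->5, 18->9, 5->3, 14->6, 20->11, 19->10
rank(y): 9->5, 13->8, 12->7, 15->10, 2->2, 1->1, 20->11, 5->4, 14->9, 4->3, 10->6
Step 2: d_i = R_x(i) - R_y(i); compute d_i^2.
  (7-5)^2=4, (1-8)^2=49, (8-7)^2=1, (4-10)^2=36, (2-2)^2=0, (5-1)^2=16, (9-11)^2=4, (3-4)^2=1, (6-9)^2=9, (11-3)^2=64, (10-6)^2=16
sum(d^2) = 200.
Step 3: rho = 1 - 6*200 / (11*(11^2 - 1)) = 1 - 1200/1320 = 0.090909.
Step 4: Under H0, t = rho * sqrt((n-2)/(1-rho^2)) = 0.2739 ~ t(9).
Step 5: Two-sided p-value from the t-distribution with 9 df = 0.790373.
Step 6: alpha = 0.1. fail to reject H0.

rho = 0.0909, p = 0.790373, fail to reject H0 at alpha = 0.1.


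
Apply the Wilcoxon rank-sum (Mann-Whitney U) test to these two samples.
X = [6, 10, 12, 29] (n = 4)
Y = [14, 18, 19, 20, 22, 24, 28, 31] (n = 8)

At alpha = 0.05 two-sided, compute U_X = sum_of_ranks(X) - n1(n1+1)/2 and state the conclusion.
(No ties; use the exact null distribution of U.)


Step 1: Combine and sort all 12 observations; assign midranks.
sorted (value, group): (6,X), (10,X), (12,X), (14,Y), (18,Y), (19,Y), (20,Y), (22,Y), (24,Y), (28,Y), (29,X), (31,Y)
ranks: 6->1, 10->2, 12->3, 14->4, 18->5, 19->6, 20->7, 22->8, 24->9, 28->10, 29->11, 31->12
Step 2: Rank sum for X: R1 = 1 + 2 + 3 + 11 = 17.
Step 3: U_X = R1 - n1(n1+1)/2 = 17 - 4*5/2 = 17 - 10 = 7.
       U_Y = n1*n2 - U_X = 32 - 7 = 25.
Step 4: No ties, so the exact null distribution of U (based on enumerating the C(12,4) = 495 equally likely rank assignments) gives the two-sided p-value.
Step 5: p-value = 0.153535; compare to alpha = 0.05. fail to reject H0.

U_X = 7, p = 0.153535, fail to reject H0 at alpha = 0.05.


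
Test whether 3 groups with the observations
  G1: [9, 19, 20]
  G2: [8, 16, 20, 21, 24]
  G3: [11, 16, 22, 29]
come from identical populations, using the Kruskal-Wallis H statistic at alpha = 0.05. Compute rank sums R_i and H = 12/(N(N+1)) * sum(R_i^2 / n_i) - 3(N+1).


Step 1: Combine all N = 12 observations and assign midranks.
sorted (value, group, rank): (8,G2,1), (9,G1,2), (11,G3,3), (16,G2,4.5), (16,G3,4.5), (19,G1,6), (20,G1,7.5), (20,G2,7.5), (21,G2,9), (22,G3,10), (24,G2,11), (29,G3,12)
Step 2: Sum ranks within each group.
R_1 = 15.5 (n_1 = 3)
R_2 = 33 (n_2 = 5)
R_3 = 29.5 (n_3 = 4)
Step 3: H = 12/(N(N+1)) * sum(R_i^2/n_i) - 3(N+1)
     = 12/(12*13) * (15.5^2/3 + 33^2/5 + 29.5^2/4) - 3*13
     = 0.076923 * 515.446 - 39
     = 0.649679.
Step 4: Ties present; correction factor C = 1 - 12/(12^3 - 12) = 0.993007. Corrected H = 0.649679 / 0.993007 = 0.654255.
Step 5: Under H0, H ~ chi^2(2); p-value = 0.720992.
Step 6: alpha = 0.05. fail to reject H0.

H = 0.6543, df = 2, p = 0.720992, fail to reject H0.
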